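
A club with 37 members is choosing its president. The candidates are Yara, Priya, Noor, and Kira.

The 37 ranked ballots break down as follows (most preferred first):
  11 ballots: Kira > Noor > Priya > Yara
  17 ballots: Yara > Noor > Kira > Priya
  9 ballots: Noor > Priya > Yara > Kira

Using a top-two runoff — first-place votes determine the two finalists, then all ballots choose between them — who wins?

Round 1 first-place votes: Yara 17, Priya 0, Noor 9, Kira 11. Yara and Kira advance.
Runoff: Yara is ranked above Kira on 26 ballots, Kira above Yara on 11.

Yara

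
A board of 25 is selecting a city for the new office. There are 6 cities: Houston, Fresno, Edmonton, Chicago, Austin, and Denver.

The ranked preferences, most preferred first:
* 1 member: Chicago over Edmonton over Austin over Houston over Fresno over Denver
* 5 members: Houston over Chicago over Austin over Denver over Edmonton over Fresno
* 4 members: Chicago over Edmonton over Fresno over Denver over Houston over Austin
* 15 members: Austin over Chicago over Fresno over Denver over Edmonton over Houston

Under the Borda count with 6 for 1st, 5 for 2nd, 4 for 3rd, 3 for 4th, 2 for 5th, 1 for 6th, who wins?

Chicago

Houston: 1×3 + 5×6 + 4×2 + 15×1 = 56
Fresno: 1×2 + 5×1 + 4×4 + 15×4 = 83
Edmonton: 1×5 + 5×2 + 4×5 + 15×2 = 65
Chicago: 1×6 + 5×5 + 4×6 + 15×5 = 130
Austin: 1×4 + 5×4 + 4×1 + 15×6 = 118
Denver: 1×1 + 5×3 + 4×3 + 15×3 = 73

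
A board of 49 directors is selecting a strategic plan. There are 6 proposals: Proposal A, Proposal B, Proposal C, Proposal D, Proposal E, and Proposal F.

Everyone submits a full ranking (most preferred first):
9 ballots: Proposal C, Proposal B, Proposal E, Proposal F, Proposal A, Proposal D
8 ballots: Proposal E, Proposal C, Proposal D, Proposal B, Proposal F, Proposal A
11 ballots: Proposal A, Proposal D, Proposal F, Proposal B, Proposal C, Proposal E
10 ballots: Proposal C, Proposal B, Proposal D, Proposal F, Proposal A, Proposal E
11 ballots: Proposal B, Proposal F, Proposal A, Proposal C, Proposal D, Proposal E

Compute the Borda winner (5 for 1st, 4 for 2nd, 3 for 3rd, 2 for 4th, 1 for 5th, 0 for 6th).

Proposal B

Proposal A: 9×1 + 8×0 + 11×5 + 10×1 + 11×3 = 107
Proposal B: 9×4 + 8×2 + 11×2 + 10×4 + 11×5 = 169
Proposal C: 9×5 + 8×4 + 11×1 + 10×5 + 11×2 = 160
Proposal D: 9×0 + 8×3 + 11×4 + 10×3 + 11×1 = 109
Proposal E: 9×3 + 8×5 + 11×0 + 10×0 + 11×0 = 67
Proposal F: 9×2 + 8×1 + 11×3 + 10×2 + 11×4 = 123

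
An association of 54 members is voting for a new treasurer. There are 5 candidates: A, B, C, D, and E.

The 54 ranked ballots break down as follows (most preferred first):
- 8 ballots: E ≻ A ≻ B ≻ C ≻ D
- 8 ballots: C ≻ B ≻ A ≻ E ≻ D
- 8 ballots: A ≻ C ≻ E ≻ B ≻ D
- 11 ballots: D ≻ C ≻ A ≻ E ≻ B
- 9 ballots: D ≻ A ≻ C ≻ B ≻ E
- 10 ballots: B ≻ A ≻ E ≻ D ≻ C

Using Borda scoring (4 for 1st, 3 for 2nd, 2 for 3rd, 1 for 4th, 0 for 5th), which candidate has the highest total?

A: 8×3 + 8×2 + 8×4 + 11×2 + 9×3 + 10×3 = 151
B: 8×2 + 8×3 + 8×1 + 11×0 + 9×1 + 10×4 = 97
C: 8×1 + 8×4 + 8×3 + 11×3 + 9×2 + 10×0 = 115
D: 8×0 + 8×0 + 8×0 + 11×4 + 9×4 + 10×1 = 90
E: 8×4 + 8×1 + 8×2 + 11×1 + 9×0 + 10×2 = 87

A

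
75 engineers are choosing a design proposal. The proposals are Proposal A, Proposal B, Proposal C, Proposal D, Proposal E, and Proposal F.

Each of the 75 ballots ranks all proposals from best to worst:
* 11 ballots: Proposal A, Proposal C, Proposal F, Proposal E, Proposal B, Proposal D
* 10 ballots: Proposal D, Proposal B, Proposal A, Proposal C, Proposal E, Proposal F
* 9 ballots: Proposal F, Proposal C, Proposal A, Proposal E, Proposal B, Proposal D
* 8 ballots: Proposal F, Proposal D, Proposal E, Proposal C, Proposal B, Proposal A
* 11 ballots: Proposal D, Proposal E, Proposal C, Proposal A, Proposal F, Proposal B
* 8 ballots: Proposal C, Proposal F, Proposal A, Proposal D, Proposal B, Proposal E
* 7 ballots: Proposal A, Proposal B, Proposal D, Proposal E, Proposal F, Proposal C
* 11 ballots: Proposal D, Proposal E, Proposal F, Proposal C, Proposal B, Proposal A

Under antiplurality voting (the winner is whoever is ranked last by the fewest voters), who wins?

Proposal C

Last-place votes: Proposal A 19, Proposal B 11, Proposal C 7, Proposal D 20, Proposal E 8, Proposal F 10.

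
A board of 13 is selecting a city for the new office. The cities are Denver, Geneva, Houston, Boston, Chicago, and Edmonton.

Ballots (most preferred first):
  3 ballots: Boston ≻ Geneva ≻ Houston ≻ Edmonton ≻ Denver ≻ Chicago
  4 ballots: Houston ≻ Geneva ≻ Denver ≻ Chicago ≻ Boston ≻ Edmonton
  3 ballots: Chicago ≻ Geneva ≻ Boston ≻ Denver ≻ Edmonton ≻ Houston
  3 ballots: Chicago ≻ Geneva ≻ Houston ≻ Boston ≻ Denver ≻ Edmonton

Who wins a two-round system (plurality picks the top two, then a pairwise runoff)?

Houston

Round 1 first-place votes: Denver 0, Geneva 0, Houston 4, Boston 3, Chicago 6, Edmonton 0. Chicago and Houston advance.
Runoff: Chicago is ranked above Houston on 6 ballots, Houston above Chicago on 7.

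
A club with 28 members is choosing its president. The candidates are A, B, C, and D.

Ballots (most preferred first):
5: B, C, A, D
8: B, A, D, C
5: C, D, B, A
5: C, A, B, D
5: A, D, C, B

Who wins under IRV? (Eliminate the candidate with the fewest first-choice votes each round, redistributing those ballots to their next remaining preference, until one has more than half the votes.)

Round 1: A 5, B 13, C 10, D 0. D eliminated.
Round 2: A 5, B 13, C 10. A eliminated.
Round 3: B 13, C 15. C has a majority (≥15).

C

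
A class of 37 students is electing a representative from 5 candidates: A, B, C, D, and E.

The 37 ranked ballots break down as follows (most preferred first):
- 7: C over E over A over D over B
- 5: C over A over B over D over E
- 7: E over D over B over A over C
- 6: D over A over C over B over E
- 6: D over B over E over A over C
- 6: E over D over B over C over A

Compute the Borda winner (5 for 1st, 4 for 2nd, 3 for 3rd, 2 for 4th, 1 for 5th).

D

A: 7×3 + 5×4 + 7×2 + 6×4 + 6×2 + 6×1 = 97
B: 7×1 + 5×3 + 7×3 + 6×2 + 6×4 + 6×3 = 97
C: 7×5 + 5×5 + 7×1 + 6×3 + 6×1 + 6×2 = 103
D: 7×2 + 5×2 + 7×4 + 6×5 + 6×5 + 6×4 = 136
E: 7×4 + 5×1 + 7×5 + 6×1 + 6×3 + 6×5 = 122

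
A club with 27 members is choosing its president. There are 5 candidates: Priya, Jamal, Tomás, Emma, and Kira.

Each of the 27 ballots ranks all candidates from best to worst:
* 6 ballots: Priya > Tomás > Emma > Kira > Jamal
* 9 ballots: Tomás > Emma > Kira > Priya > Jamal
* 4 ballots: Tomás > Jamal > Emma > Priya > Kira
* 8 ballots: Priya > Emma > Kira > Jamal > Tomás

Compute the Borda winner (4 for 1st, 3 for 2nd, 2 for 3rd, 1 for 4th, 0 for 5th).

Priya: 6×4 + 9×1 + 4×1 + 8×4 = 69
Jamal: 6×0 + 9×0 + 4×3 + 8×1 = 20
Tomás: 6×3 + 9×4 + 4×4 + 8×0 = 70
Emma: 6×2 + 9×3 + 4×2 + 8×3 = 71
Kira: 6×1 + 9×2 + 4×0 + 8×2 = 40

Emma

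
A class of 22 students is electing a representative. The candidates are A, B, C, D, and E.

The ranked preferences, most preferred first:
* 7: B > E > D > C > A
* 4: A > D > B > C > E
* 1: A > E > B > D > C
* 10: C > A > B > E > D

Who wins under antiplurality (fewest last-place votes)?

B

Last-place votes: A 7, B 0, C 1, D 10, E 4.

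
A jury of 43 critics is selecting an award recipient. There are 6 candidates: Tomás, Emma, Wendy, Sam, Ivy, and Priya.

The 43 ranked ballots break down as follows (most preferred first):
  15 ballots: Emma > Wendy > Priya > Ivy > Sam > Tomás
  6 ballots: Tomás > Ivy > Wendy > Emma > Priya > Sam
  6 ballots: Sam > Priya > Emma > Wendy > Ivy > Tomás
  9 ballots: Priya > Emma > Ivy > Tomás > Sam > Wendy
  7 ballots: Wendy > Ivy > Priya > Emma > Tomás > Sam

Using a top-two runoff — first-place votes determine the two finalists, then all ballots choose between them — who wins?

Priya

Round 1 first-place votes: Tomás 6, Emma 15, Wendy 7, Sam 6, Ivy 0, Priya 9. Emma and Priya advance.
Runoff: Emma is ranked above Priya on 21 ballots, Priya above Emma on 22.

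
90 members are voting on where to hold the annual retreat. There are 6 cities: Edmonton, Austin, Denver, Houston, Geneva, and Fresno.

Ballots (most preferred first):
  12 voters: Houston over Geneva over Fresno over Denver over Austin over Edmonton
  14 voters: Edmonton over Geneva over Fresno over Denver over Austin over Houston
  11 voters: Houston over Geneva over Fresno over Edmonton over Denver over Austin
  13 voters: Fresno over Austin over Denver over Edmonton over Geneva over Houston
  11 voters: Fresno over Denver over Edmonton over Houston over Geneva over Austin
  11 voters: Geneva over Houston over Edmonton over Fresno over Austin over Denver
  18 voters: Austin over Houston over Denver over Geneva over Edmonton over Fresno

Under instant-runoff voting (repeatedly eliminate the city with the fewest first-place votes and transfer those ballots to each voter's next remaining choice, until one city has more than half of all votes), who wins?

Round 1: Edmonton 14, Austin 18, Denver 0, Houston 23, Geneva 11, Fresno 24. Denver eliminated.
Round 2: Edmonton 14, Austin 18, Houston 23, Geneva 11, Fresno 24. Geneva eliminated.
Round 3: Edmonton 14, Austin 18, Houston 34, Fresno 24. Edmonton eliminated.
Round 4: Austin 18, Houston 34, Fresno 38. Austin eliminated.
Round 5: Houston 52, Fresno 38. Houston has a majority (≥46).

Houston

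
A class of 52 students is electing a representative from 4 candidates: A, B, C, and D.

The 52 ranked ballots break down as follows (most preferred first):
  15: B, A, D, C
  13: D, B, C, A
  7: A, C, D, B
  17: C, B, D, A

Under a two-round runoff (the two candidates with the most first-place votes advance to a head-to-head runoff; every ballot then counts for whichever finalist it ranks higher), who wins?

Round 1 first-place votes: A 7, B 15, C 17, D 13. C and B advance.
Runoff: C is ranked above B on 24 ballots, B above C on 28.

B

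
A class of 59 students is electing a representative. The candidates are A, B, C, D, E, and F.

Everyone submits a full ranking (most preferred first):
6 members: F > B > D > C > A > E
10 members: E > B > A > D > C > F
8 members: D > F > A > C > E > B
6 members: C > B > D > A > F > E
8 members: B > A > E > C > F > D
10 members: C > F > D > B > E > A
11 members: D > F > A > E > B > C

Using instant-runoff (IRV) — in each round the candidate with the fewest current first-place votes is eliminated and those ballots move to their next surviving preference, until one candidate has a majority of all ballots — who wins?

Round 1: A 0, B 8, C 16, D 19, E 10, F 6. A eliminated.
Round 2: B 8, C 16, D 19, E 10, F 6. F eliminated.
Round 3: B 14, C 16, D 19, E 10. E eliminated.
Round 4: B 24, C 16, D 19. C eliminated.
Round 5: B 30, D 29. B has a majority (≥30).

B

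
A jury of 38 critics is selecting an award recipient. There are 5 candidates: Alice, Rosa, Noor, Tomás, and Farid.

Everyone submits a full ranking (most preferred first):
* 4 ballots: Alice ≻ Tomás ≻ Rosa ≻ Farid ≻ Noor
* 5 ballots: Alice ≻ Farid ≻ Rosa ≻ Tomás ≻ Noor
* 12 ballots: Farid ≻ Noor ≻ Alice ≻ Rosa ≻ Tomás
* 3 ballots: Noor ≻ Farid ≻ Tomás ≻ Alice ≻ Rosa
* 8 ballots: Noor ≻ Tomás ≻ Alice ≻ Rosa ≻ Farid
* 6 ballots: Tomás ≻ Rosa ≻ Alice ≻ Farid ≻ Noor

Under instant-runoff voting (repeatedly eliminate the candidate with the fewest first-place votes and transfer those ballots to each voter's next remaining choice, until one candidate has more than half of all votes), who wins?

Alice

Round 1: Alice 9, Rosa 0, Noor 11, Tomás 6, Farid 12. Rosa eliminated.
Round 2: Alice 9, Noor 11, Tomás 6, Farid 12. Tomás eliminated.
Round 3: Alice 15, Noor 11, Farid 12. Noor eliminated.
Round 4: Alice 23, Farid 15. Alice has a majority (≥20).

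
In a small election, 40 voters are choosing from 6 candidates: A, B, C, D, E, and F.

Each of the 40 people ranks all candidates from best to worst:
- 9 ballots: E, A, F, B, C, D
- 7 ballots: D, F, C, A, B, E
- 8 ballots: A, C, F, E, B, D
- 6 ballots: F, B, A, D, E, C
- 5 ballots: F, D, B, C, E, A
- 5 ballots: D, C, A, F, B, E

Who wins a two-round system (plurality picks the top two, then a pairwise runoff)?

F

Round 1 first-place votes: A 8, B 0, C 0, D 12, E 9, F 11. D and F advance.
Runoff: D is ranked above F on 12 ballots, F above D on 28.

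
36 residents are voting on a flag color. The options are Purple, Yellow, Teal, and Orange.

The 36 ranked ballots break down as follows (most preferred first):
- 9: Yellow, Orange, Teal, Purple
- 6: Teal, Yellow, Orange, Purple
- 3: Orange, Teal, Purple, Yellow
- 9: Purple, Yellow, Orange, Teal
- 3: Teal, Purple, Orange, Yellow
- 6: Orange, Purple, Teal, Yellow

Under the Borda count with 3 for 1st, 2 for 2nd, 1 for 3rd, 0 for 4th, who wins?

Purple: 9×0 + 6×0 + 3×1 + 9×3 + 3×2 + 6×2 = 48
Yellow: 9×3 + 6×2 + 3×0 + 9×2 + 3×0 + 6×0 = 57
Teal: 9×1 + 6×3 + 3×2 + 9×0 + 3×3 + 6×1 = 48
Orange: 9×2 + 6×1 + 3×3 + 9×1 + 3×1 + 6×3 = 63

Orange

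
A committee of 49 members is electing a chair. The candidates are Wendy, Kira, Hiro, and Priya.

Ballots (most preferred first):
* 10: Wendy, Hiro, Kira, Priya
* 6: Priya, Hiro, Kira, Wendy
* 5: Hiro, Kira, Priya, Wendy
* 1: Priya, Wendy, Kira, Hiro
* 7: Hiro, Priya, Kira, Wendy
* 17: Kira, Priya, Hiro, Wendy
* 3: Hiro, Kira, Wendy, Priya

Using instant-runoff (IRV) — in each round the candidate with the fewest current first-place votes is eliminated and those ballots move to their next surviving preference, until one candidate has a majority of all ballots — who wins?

Hiro

Round 1: Wendy 10, Kira 17, Hiro 15, Priya 7. Priya eliminated.
Round 2: Wendy 11, Kira 17, Hiro 21. Wendy eliminated.
Round 3: Kira 18, Hiro 31. Hiro has a majority (≥25).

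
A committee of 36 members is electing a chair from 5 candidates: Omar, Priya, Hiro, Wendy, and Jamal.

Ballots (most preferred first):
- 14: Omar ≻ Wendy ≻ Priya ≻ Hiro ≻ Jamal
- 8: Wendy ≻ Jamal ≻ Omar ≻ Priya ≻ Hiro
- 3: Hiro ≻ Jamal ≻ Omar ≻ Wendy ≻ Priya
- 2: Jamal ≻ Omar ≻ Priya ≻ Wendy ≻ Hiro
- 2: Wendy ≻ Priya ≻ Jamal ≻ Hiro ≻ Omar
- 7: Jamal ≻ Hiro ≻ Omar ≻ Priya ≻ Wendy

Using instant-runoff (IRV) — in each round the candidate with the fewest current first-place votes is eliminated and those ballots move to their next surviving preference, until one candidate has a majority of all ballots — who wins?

Round 1: Omar 14, Priya 0, Hiro 3, Wendy 10, Jamal 9. Priya eliminated.
Round 2: Omar 14, Hiro 3, Wendy 10, Jamal 9. Hiro eliminated.
Round 3: Omar 14, Wendy 10, Jamal 12. Wendy eliminated.
Round 4: Omar 14, Jamal 22. Jamal has a majority (≥19).

Jamal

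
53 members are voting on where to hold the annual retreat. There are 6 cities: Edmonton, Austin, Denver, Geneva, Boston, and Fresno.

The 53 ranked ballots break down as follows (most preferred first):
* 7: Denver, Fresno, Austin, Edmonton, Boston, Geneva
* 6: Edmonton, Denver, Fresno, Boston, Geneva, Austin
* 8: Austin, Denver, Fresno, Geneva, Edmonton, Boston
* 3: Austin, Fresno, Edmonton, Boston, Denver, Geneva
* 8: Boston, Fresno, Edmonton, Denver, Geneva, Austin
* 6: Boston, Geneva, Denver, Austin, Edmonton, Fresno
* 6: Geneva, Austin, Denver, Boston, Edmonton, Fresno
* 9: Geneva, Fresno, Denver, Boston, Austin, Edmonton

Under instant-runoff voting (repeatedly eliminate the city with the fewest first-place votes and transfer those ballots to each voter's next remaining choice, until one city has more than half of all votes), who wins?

Denver

Round 1: Edmonton 6, Austin 11, Denver 7, Geneva 15, Boston 14, Fresno 0. Fresno eliminated.
Round 2: Edmonton 6, Austin 11, Denver 7, Geneva 15, Boston 14. Edmonton eliminated.
Round 3: Austin 11, Denver 13, Geneva 15, Boston 14. Austin eliminated.
Round 4: Denver 21, Geneva 15, Boston 17. Geneva eliminated.
Round 5: Denver 36, Boston 17. Denver has a majority (≥27).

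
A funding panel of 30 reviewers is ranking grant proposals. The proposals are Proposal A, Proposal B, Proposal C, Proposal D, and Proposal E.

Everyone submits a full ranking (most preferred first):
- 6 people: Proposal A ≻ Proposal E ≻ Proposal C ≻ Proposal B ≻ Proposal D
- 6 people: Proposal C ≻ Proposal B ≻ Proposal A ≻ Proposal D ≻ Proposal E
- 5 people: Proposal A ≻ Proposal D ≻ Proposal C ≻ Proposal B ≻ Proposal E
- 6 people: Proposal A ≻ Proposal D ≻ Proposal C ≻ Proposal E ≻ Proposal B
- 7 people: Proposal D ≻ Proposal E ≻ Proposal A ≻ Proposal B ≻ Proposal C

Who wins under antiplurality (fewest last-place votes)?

Proposal A

Last-place votes: Proposal A 0, Proposal B 6, Proposal C 7, Proposal D 6, Proposal E 11.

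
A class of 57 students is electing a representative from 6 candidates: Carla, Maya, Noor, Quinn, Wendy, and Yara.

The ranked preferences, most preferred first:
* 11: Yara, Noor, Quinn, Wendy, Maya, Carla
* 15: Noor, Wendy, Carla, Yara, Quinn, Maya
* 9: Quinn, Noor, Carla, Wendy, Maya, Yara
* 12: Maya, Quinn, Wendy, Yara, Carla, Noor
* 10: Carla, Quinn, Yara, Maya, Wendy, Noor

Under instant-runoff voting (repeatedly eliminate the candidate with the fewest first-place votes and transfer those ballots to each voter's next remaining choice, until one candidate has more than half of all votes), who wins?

Round 1: Carla 10, Maya 12, Noor 15, Quinn 9, Wendy 0, Yara 11. Wendy eliminated.
Round 2: Carla 10, Maya 12, Noor 15, Quinn 9, Yara 11. Quinn eliminated.
Round 3: Carla 10, Maya 12, Noor 24, Yara 11. Carla eliminated.
Round 4: Maya 12, Noor 24, Yara 21. Maya eliminated.
Round 5: Noor 24, Yara 33. Yara has a majority (≥29).

Yara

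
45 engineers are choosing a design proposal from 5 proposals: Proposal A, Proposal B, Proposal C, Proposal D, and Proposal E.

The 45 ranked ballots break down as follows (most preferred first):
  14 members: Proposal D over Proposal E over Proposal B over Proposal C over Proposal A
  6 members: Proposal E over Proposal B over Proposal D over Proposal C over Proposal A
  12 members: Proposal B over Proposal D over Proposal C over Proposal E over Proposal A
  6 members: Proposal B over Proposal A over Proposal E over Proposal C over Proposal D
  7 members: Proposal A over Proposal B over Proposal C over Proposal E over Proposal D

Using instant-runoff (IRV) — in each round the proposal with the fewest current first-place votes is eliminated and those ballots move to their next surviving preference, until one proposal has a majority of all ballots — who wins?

Round 1: Proposal A 7, Proposal B 18, Proposal C 0, Proposal D 14, Proposal E 6. Proposal C eliminated.
Round 2: Proposal A 7, Proposal B 18, Proposal D 14, Proposal E 6. Proposal E eliminated.
Round 3: Proposal A 7, Proposal B 24, Proposal D 14. Proposal B has a majority (≥23).

Proposal B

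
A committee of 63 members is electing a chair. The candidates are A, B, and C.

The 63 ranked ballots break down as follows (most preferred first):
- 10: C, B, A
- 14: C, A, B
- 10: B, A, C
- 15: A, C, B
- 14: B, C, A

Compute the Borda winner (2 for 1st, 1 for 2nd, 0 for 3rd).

C

A: 10×0 + 14×1 + 10×1 + 15×2 + 14×0 = 54
B: 10×1 + 14×0 + 10×2 + 15×0 + 14×2 = 58
C: 10×2 + 14×2 + 10×0 + 15×1 + 14×1 = 77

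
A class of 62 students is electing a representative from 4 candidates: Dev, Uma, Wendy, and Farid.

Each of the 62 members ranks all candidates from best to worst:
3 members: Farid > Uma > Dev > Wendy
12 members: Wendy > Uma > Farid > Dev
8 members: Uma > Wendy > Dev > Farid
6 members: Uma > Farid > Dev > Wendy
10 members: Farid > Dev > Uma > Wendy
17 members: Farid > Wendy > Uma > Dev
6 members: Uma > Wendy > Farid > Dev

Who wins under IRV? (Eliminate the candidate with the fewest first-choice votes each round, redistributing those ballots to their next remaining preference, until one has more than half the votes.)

Uma

Round 1: Dev 0, Uma 20, Wendy 12, Farid 30. Dev eliminated.
Round 2: Uma 20, Wendy 12, Farid 30. Wendy eliminated.
Round 3: Uma 32, Farid 30. Uma has a majority (≥32).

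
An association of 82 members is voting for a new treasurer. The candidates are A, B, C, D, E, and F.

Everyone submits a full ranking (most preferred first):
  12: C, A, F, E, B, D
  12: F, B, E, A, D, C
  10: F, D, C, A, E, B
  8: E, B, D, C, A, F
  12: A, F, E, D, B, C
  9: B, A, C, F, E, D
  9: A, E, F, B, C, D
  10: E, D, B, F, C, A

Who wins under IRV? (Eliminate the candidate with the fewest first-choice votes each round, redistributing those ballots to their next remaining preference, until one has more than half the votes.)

Round 1: A 21, B 9, C 12, D 0, E 18, F 22. D eliminated.
Round 2: A 21, B 9, C 12, E 18, F 22. B eliminated.
Round 3: A 30, C 12, E 18, F 22. C eliminated.
Round 4: A 42, E 18, F 22. A has a majority (≥42).

A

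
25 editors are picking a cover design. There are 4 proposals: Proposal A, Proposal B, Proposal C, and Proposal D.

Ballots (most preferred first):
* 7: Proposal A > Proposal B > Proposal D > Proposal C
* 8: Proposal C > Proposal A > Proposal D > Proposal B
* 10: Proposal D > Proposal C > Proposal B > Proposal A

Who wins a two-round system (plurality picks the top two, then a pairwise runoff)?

Round 1 first-place votes: Proposal A 7, Proposal B 0, Proposal C 8, Proposal D 10. Proposal D and Proposal C advance.
Runoff: Proposal D is ranked above Proposal C on 17 ballots, Proposal C above Proposal D on 8.

Proposal D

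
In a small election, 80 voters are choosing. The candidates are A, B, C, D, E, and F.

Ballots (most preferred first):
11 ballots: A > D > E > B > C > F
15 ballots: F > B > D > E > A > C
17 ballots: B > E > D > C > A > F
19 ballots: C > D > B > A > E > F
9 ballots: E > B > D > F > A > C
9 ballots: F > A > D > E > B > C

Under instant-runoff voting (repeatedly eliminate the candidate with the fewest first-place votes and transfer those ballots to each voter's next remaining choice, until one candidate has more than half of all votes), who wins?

B

Round 1: A 11, B 17, C 19, D 0, E 9, F 24. D eliminated.
Round 2: A 11, B 17, C 19, E 9, F 24. E eliminated.
Round 3: A 11, B 26, C 19, F 24. A eliminated.
Round 4: B 37, C 19, F 24. C eliminated.
Round 5: B 56, F 24. B has a majority (≥41).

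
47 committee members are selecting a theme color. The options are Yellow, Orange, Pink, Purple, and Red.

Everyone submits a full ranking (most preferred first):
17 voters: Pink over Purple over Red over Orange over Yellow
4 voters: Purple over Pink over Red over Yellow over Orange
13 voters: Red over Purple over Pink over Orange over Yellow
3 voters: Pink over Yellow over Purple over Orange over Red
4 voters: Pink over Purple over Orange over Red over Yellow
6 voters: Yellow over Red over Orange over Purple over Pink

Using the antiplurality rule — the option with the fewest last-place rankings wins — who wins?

Last-place votes: Yellow 34, Orange 4, Pink 6, Purple 0, Red 3.

Purple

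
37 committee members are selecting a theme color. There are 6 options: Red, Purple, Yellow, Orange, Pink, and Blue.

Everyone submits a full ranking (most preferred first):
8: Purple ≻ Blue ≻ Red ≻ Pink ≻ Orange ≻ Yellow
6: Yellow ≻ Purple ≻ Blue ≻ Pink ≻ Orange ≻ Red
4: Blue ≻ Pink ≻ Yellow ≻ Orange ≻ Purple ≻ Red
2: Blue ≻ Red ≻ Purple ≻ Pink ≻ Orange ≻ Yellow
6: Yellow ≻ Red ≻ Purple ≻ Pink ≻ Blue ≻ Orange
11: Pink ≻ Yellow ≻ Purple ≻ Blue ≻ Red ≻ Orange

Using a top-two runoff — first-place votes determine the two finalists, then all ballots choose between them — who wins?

Round 1 first-place votes: Red 0, Purple 8, Yellow 12, Orange 0, Pink 11, Blue 6. Yellow and Pink advance.
Runoff: Yellow is ranked above Pink on 12 ballots, Pink above Yellow on 25.

Pink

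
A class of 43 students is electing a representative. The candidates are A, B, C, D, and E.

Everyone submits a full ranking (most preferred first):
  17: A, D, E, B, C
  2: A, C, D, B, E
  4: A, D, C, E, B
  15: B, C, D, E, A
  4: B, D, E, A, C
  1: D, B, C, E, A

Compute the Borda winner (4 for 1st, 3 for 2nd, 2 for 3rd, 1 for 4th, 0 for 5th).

D

A: 17×4 + 2×4 + 4×4 + 15×0 + 4×1 + 1×0 = 96
B: 17×1 + 2×1 + 4×0 + 15×4 + 4×4 + 1×3 = 98
C: 17×0 + 2×3 + 4×2 + 15×3 + 4×0 + 1×2 = 61
D: 17×3 + 2×2 + 4×3 + 15×2 + 4×3 + 1×4 = 113
E: 17×2 + 2×0 + 4×1 + 15×1 + 4×2 + 1×1 = 62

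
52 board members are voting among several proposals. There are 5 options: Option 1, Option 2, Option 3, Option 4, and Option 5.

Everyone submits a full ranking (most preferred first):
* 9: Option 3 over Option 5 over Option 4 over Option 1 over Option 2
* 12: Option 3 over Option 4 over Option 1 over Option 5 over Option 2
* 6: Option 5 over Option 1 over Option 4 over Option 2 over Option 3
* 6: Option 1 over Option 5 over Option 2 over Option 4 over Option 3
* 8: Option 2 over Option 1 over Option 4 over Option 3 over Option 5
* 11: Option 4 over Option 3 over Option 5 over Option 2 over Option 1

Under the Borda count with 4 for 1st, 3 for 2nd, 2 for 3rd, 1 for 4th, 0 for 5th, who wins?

Option 4

Option 1: 9×1 + 12×2 + 6×3 + 6×4 + 8×3 + 11×0 = 99
Option 2: 9×0 + 12×0 + 6×1 + 6×2 + 8×4 + 11×1 = 61
Option 3: 9×4 + 12×4 + 6×0 + 6×0 + 8×1 + 11×3 = 125
Option 4: 9×2 + 12×3 + 6×2 + 6×1 + 8×2 + 11×4 = 132
Option 5: 9×3 + 12×1 + 6×4 + 6×3 + 8×0 + 11×2 = 103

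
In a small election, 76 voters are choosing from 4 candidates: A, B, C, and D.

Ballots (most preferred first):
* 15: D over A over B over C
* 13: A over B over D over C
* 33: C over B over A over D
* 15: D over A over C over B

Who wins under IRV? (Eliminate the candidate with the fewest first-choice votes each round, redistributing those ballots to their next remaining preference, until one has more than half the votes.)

Round 1: A 13, B 0, C 33, D 30. B eliminated.
Round 2: A 13, C 33, D 30. A eliminated.
Round 3: C 33, D 43. D has a majority (≥39).

D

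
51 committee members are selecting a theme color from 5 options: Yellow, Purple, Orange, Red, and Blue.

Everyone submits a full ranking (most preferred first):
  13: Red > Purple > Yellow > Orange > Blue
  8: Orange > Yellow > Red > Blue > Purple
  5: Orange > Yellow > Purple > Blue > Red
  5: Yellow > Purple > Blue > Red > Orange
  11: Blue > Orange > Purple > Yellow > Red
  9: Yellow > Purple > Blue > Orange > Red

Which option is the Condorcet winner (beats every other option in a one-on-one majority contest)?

Yellow

Yellow vs Purple: 27–24
Yellow vs Orange: 27–24
Yellow vs Red: 38–13
Yellow vs Blue: 40–11
Yellow beats every other option.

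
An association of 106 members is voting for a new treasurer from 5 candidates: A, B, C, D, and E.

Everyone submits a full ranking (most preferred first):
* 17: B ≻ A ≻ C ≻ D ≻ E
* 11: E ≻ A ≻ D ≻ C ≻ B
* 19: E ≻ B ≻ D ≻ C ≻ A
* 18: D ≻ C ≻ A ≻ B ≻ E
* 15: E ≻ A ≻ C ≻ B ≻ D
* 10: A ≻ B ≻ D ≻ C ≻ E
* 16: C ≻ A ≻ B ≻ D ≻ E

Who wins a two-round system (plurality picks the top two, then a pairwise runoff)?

Round 1 first-place votes: A 10, B 17, C 16, D 18, E 45. E and D advance.
Runoff: E is ranked above D on 45 ballots, D above E on 61.

D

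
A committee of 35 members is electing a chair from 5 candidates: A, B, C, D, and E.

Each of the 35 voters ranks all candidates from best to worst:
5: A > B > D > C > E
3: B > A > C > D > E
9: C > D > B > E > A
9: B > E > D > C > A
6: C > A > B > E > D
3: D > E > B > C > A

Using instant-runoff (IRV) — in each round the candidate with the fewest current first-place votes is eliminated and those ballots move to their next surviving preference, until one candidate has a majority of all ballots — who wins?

Round 1: A 5, B 12, C 15, D 3, E 0. E eliminated.
Round 2: A 5, B 12, C 15, D 3. D eliminated.
Round 3: A 5, B 15, C 15. A eliminated.
Round 4: B 20, C 15. B has a majority (≥18).

B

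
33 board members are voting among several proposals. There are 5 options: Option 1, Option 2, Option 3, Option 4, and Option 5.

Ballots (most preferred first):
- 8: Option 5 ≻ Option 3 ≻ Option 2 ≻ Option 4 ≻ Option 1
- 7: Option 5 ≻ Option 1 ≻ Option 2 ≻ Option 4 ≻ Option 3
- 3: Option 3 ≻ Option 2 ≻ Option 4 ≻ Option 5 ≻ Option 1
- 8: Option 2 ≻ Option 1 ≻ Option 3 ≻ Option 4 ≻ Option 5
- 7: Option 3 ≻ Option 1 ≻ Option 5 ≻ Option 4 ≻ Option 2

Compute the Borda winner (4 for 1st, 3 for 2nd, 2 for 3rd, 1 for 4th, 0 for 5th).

Option 3

Option 1: 8×0 + 7×3 + 3×0 + 8×3 + 7×3 = 66
Option 2: 8×2 + 7×2 + 3×3 + 8×4 + 7×0 = 71
Option 3: 8×3 + 7×0 + 3×4 + 8×2 + 7×4 = 80
Option 4: 8×1 + 7×1 + 3×2 + 8×1 + 7×1 = 36
Option 5: 8×4 + 7×4 + 3×1 + 8×0 + 7×2 = 77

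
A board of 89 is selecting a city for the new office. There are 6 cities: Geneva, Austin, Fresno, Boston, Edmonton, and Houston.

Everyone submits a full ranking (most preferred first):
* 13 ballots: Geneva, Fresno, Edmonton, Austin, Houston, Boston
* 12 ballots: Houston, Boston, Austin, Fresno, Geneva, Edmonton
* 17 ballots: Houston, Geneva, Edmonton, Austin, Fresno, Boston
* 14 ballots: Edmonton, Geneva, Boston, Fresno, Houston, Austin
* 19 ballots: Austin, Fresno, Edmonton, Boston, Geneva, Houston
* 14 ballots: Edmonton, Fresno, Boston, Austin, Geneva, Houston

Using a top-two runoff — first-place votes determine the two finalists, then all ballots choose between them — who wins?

Edmonton

Round 1 first-place votes: Geneva 13, Austin 19, Fresno 0, Boston 0, Edmonton 28, Houston 29. Houston and Edmonton advance.
Runoff: Houston is ranked above Edmonton on 29 ballots, Edmonton above Houston on 60.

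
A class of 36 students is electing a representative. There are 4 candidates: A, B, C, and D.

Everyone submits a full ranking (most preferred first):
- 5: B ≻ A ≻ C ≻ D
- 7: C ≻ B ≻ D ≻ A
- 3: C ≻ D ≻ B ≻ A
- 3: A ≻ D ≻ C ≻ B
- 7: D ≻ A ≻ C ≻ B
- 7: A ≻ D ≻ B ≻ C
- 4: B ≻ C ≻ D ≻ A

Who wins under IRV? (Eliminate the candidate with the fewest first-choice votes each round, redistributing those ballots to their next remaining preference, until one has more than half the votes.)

Round 1: A 10, B 9, C 10, D 7. D eliminated.
Round 2: A 17, B 9, C 10. B eliminated.
Round 3: A 22, C 14. A has a majority (≥19).

A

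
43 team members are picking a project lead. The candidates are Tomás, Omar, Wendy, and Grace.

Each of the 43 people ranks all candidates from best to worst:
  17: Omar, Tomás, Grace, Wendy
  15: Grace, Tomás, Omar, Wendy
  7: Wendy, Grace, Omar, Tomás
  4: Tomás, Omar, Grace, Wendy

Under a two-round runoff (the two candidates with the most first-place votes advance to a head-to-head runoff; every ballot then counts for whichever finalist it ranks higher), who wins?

Round 1 first-place votes: Tomás 4, Omar 17, Wendy 7, Grace 15. Omar and Grace advance.
Runoff: Omar is ranked above Grace on 21 ballots, Grace above Omar on 22.

Grace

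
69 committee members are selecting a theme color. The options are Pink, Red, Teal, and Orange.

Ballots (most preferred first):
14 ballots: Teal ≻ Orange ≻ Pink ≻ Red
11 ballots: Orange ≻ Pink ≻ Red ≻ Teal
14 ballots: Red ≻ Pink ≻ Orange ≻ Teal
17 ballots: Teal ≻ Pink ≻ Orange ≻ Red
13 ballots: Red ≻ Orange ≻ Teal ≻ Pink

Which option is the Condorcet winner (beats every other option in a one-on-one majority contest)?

Orange vs Pink: 38–31
Orange vs Red: 42–27
Orange vs Teal: 38–31
Orange beats every other option.

Orange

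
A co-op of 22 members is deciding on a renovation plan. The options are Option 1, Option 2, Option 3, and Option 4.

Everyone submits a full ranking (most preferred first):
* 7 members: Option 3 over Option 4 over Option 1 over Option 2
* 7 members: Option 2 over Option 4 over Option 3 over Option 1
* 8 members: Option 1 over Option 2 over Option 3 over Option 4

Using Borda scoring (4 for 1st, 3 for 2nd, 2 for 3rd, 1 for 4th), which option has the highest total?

Option 1: 7×2 + 7×1 + 8×4 = 53
Option 2: 7×1 + 7×4 + 8×3 = 59
Option 3: 7×4 + 7×2 + 8×2 = 58
Option 4: 7×3 + 7×3 + 8×1 = 50

Option 2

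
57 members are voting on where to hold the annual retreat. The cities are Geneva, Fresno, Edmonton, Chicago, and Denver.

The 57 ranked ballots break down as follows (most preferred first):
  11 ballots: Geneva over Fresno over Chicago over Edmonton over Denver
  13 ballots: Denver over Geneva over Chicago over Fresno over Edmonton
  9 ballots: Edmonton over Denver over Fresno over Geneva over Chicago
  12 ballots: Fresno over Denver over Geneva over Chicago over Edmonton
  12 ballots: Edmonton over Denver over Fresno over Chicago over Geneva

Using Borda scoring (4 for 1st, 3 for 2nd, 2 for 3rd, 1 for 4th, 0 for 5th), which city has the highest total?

Denver

Geneva: 11×4 + 13×3 + 9×1 + 12×2 + 12×0 = 116
Fresno: 11×3 + 13×1 + 9×2 + 12×4 + 12×2 = 136
Edmonton: 11×1 + 13×0 + 9×4 + 12×0 + 12×4 = 95
Chicago: 11×2 + 13×2 + 9×0 + 12×1 + 12×1 = 72
Denver: 11×0 + 13×4 + 9×3 + 12×3 + 12×3 = 151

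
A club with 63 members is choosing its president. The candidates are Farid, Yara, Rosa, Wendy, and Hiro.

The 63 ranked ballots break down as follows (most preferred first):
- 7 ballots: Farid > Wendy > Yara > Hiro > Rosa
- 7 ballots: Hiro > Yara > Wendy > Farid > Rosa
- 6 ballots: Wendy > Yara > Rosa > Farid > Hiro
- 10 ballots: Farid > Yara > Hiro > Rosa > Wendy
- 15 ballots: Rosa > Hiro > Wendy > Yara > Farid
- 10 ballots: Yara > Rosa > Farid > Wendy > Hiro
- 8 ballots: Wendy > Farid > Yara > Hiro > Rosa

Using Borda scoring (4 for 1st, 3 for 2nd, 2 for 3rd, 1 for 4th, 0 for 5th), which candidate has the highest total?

Yara

Farid: 7×4 + 7×1 + 6×1 + 10×4 + 15×0 + 10×2 + 8×3 = 125
Yara: 7×2 + 7×3 + 6×3 + 10×3 + 15×1 + 10×4 + 8×2 = 154
Rosa: 7×0 + 7×0 + 6×2 + 10×1 + 15×4 + 10×3 + 8×0 = 112
Wendy: 7×3 + 7×2 + 6×4 + 10×0 + 15×2 + 10×1 + 8×4 = 131
Hiro: 7×1 + 7×4 + 6×0 + 10×2 + 15×3 + 10×0 + 8×1 = 108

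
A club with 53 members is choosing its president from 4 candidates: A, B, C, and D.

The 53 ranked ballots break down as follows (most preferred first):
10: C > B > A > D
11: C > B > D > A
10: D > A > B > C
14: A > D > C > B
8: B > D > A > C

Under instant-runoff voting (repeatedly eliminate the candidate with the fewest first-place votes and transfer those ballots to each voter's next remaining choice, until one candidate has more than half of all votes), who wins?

D

Round 1: A 14, B 8, C 21, D 10. B eliminated.
Round 2: A 14, C 21, D 18. A eliminated.
Round 3: C 21, D 32. D has a majority (≥27).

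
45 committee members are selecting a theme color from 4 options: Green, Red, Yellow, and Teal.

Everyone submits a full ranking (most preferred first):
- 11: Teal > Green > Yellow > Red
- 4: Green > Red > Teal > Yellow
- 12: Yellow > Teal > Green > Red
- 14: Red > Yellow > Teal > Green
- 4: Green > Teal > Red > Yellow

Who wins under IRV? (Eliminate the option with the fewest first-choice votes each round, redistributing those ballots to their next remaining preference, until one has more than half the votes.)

Teal

Round 1: Green 8, Red 14, Yellow 12, Teal 11. Green eliminated.
Round 2: Red 18, Yellow 12, Teal 15. Yellow eliminated.
Round 3: Red 18, Teal 27. Teal has a majority (≥23).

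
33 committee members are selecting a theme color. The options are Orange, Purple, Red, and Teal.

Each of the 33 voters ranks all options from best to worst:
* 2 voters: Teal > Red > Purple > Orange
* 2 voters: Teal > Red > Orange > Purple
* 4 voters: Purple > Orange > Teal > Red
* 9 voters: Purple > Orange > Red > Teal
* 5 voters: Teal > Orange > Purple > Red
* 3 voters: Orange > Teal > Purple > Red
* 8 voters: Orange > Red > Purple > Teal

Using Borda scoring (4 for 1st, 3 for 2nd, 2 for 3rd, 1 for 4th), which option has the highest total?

Orange: 2×1 + 2×2 + 4×3 + 9×3 + 5×3 + 3×4 + 8×4 = 104
Purple: 2×2 + 2×1 + 4×4 + 9×4 + 5×2 + 3×2 + 8×2 = 90
Red: 2×3 + 2×3 + 4×1 + 9×2 + 5×1 + 3×1 + 8×3 = 66
Teal: 2×4 + 2×4 + 4×2 + 9×1 + 5×4 + 3×3 + 8×1 = 70

Orange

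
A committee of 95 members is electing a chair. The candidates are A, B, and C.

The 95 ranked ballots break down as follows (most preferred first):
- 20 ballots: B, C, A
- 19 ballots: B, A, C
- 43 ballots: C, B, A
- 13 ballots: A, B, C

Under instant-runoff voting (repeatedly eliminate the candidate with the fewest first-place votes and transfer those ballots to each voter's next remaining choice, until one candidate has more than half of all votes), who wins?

B

Round 1: A 13, B 39, C 43. A eliminated.
Round 2: B 52, C 43. B has a majority (≥48).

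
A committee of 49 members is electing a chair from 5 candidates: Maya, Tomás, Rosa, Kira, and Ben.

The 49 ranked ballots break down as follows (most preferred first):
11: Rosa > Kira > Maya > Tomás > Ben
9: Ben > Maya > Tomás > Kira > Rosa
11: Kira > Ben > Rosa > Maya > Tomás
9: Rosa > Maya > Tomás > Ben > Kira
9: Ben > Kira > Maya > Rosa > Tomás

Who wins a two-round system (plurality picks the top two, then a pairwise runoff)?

Round 1 first-place votes: Maya 0, Tomás 0, Rosa 20, Kira 11, Ben 18. Rosa and Ben advance.
Runoff: Rosa is ranked above Ben on 20 ballots, Ben above Rosa on 29.

Ben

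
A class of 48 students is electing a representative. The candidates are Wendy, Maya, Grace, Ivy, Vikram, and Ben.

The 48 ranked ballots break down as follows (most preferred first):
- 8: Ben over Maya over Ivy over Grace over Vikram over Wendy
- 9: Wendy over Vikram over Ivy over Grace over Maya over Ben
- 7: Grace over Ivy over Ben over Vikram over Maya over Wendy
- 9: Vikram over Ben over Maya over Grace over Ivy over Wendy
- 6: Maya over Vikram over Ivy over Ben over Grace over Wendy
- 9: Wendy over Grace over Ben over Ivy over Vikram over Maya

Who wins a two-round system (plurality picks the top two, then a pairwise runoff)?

Vikram

Round 1 first-place votes: Wendy 18, Maya 6, Grace 7, Ivy 0, Vikram 9, Ben 8. Wendy and Vikram advance.
Runoff: Wendy is ranked above Vikram on 18 ballots, Vikram above Wendy on 30.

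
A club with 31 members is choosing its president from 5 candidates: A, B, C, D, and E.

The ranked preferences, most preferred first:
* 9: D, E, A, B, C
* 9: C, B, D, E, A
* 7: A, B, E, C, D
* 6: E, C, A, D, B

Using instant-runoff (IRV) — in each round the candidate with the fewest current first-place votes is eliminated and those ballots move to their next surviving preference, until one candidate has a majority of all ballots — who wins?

C

Round 1: A 7, B 0, C 9, D 9, E 6. B eliminated.
Round 2: A 7, C 9, D 9, E 6. E eliminated.
Round 3: A 7, C 15, D 9. A eliminated.
Round 4: C 22, D 9. C has a majority (≥16).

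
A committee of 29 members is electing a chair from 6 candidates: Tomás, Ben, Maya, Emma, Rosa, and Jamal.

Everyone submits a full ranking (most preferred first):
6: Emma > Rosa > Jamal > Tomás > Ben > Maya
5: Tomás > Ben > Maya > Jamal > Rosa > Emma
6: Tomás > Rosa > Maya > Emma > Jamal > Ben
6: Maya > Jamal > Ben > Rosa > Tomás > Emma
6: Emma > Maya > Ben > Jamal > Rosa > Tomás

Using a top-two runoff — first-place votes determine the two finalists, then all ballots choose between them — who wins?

Tomás

Round 1 first-place votes: Tomás 11, Ben 0, Maya 6, Emma 12, Rosa 0, Jamal 0. Emma and Tomás advance.
Runoff: Emma is ranked above Tomás on 12 ballots, Tomás above Emma on 17.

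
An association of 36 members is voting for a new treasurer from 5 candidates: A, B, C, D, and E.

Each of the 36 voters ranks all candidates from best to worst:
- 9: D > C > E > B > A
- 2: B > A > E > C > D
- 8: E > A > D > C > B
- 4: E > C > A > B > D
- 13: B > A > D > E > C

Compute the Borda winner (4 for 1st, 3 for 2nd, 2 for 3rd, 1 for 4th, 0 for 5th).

A: 9×0 + 2×3 + 8×3 + 4×2 + 13×3 = 77
B: 9×1 + 2×4 + 8×0 + 4×1 + 13×4 = 73
C: 9×3 + 2×1 + 8×1 + 4×3 + 13×0 = 49
D: 9×4 + 2×0 + 8×2 + 4×0 + 13×2 = 78
E: 9×2 + 2×2 + 8×4 + 4×4 + 13×1 = 83

E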